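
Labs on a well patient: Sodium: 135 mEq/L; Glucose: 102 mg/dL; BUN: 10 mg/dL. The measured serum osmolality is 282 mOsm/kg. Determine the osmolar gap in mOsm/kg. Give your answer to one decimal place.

2.8 mOsm/kg

Calculated osmolality = 2·Na + glucose/18 + BUN/2.8
= 2·135 + 102/18 + 10/2.8
= 270 + 5.67 + 3.57
= 279.24 mOsm/kg ≈ 279.2 mOsm/kg
Osmolar gap = measured − calculated = 282 − 279.2 = 2.8 mOsm/kg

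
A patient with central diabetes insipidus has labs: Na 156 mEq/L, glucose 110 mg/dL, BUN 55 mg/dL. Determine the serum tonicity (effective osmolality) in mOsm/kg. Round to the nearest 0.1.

318.1 mOsm/kg

Effective osmolality excludes urea (freely permeant across cell membranes):
2·Na + glucose/18
= 2·156 + 110/18
= 312 + 6.11
= 318.11 mOsm/kg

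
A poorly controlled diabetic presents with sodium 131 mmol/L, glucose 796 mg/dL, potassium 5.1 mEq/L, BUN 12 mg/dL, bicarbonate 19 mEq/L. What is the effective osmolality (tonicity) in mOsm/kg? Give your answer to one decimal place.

306.2 mOsm/kg

Effective osmolality excludes urea (freely permeant across cell membranes):
2·Na + glucose/18
= 2·131 + 796/18
= 262 + 44.22
= 306.22 mOsm/kg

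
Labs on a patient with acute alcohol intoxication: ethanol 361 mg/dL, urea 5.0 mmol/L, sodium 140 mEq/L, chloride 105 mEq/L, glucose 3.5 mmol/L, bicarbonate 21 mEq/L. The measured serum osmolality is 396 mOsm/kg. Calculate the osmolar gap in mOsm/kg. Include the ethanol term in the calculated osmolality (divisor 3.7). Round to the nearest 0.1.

9.9 mOsm/kg

Calculated osmolality = 2·Na + glucose + urea + ethanol/3.7
= 2·140 + 3.5 + 5 + 361/3.7
= 280 + 3.50 + 5 + 97.57
= 386.07 mOsm/kg ≈ 386.1 mOsm/kg
Osmolar gap = measured − calculated = 396 − 386.1 = 9.9 mOsm/kg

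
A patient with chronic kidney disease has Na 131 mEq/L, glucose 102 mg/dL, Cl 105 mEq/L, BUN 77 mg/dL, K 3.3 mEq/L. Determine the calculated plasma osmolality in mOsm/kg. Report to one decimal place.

295.2 mOsm/kg

Calculated osmolality = 2·Na + glucose/18 + BUN/2.8
= 2·131 + 102/18 + 77/2.8
= 262 + 5.67 + 27.50
= 295.17 mOsm/kg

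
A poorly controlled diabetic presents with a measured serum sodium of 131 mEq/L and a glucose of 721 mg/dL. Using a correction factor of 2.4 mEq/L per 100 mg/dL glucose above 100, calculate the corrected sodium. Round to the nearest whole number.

146 mEq/L

Corrected Na = measured Na + 2.4 · (glucose − 100)/100
= 131 + 2.4 · (721 − 100)/100
= 131 + 14.9
= 145.9 mEq/L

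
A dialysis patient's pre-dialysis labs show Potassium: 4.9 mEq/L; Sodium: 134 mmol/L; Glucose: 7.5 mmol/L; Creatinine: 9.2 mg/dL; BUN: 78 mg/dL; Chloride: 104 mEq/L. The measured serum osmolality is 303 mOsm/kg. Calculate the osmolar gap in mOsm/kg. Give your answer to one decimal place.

-0.4 mOsm/kg

Calculated osmolality = 2·Na + glucose + BUN/2.8
= 2·134 + 7.5 + 78/2.8
= 268 + 7.50 + 27.86
= 303.36 mOsm/kg ≈ 303.4 mOsm/kg
Osmolar gap = measured − calculated = 303 − 303.4 = -0.4 mOsm/kg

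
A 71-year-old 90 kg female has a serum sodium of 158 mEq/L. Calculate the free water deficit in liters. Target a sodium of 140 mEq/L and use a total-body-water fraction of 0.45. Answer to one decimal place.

TBW = 0.45 · 90 = 40.5 L
Free water deficit = TBW · (Na/140 − 1)
= 40.5 · (158/140 − 1)
= 40.5 · 0.1286
= 5.21 L

5.2 L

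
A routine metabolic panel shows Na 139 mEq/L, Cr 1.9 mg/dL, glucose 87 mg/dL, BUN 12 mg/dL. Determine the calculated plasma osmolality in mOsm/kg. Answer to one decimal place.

287.1 mOsm/kg

Calculated osmolality = 2·Na + glucose/18 + BUN/2.8
= 2·139 + 87/18 + 12/2.8
= 278 + 4.83 + 4.29
= 287.12 mOsm/kg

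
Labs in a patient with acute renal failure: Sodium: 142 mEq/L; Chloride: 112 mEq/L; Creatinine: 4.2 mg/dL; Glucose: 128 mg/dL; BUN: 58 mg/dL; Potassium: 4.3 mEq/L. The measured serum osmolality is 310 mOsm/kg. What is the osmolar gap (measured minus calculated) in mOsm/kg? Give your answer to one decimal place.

Calculated osmolality = 2·Na + glucose/18 + BUN/2.8
= 2·142 + 128/18 + 58/2.8
= 284 + 7.11 + 20.71
= 311.82 mOsm/kg ≈ 311.8 mOsm/kg
Osmolar gap = measured − calculated = 310 − 311.8 = -1.8 mOsm/kg

-1.8 mOsm/kg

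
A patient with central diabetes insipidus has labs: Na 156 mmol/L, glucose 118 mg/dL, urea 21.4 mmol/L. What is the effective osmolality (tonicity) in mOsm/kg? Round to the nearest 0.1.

318.6 mOsm/kg

Effective osmolality excludes urea (freely permeant across cell membranes):
2·Na + glucose/18
= 2·156 + 118/18
= 312 + 6.56
= 318.56 mOsm/kg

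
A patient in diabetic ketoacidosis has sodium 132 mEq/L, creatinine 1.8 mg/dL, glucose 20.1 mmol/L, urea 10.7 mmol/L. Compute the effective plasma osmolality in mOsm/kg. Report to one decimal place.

Effective osmolality excludes urea (freely permeant across cell membranes):
2·Na + glucose
= 2·132 + 20.1
= 264 + 20.1
= 284.1 mOsm/kg

284.1 mOsm/kg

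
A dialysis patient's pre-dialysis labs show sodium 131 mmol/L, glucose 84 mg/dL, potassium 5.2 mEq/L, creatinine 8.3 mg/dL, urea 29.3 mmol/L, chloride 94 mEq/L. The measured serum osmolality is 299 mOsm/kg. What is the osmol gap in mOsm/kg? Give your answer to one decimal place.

3.0 mOsm/kg

Calculated osmolality = 2·Na + glucose/18 + urea
= 2·131 + 84/18 + 29.3
= 262 + 4.67 + 29.30
= 295.97 mOsm/kg ≈ 296.0 mOsm/kg
Osmolar gap = measured − calculated = 299 − 296.0 = 3.0 mOsm/kg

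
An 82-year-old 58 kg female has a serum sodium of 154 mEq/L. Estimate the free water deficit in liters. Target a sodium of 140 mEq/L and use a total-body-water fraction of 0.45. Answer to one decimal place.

2.6 L

TBW = 0.45 · 58 = 26.1 L
Free water deficit = TBW · (Na/140 − 1)
= 26.1 · (154/140 − 1)
= 26.1 · 0.1
= 2.61 L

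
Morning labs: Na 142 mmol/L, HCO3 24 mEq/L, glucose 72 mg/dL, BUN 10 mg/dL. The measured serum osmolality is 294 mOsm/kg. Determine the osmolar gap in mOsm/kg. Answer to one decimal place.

Calculated osmolality = 2·Na + glucose/18 + BUN/2.8
= 2·142 + 72/18 + 10/2.8
= 284 + 4 + 3.57
= 291.57 mOsm/kg ≈ 291.6 mOsm/kg
Osmolar gap = measured − calculated = 294 − 291.6 = 2.4 mOsm/kg

2.4 mOsm/kg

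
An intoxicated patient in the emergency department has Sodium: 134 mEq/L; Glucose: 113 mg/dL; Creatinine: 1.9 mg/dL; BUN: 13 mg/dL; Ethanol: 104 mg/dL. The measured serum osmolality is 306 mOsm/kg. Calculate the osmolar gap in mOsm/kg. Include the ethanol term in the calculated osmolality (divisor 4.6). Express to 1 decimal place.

Calculated osmolality = 2·Na + glucose/18 + BUN/2.8 + ethanol/4.6
= 2·134 + 113/18 + 13/2.8 + 104/4.6
= 268 + 6.28 + 4.64 + 22.61
= 301.53 mOsm/kg ≈ 301.5 mOsm/kg
Osmolar gap = measured − calculated = 306 − 301.5 = 4.5 mOsm/kg

4.5 mOsm/kg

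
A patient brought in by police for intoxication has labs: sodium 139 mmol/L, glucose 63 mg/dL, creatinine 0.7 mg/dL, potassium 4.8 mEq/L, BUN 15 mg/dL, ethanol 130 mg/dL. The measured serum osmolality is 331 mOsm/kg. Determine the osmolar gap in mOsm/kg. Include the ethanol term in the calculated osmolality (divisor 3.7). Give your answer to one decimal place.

Calculated osmolality = 2·Na + glucose/18 + BUN/2.8 + ethanol/3.7
= 2·139 + 63/18 + 15/2.8 + 130/3.7
= 278 + 3.50 + 5.36 + 35.14
= 322 mOsm/kg ≈ 322.0 mOsm/kg
Osmolar gap = measured − calculated = 331 − 322.0 = 9.0 mOsm/kg

9.0 mOsm/kg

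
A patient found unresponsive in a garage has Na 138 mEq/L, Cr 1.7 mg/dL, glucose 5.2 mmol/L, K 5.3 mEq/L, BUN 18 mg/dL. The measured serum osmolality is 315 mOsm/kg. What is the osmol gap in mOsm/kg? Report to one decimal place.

27.4 mOsm/kg

Calculated osmolality = 2·Na + glucose + BUN/2.8
= 2·138 + 5.2 + 18/2.8
= 276 + 5.20 + 6.43
= 287.63 mOsm/kg ≈ 287.6 mOsm/kg
Osmolar gap = measured − calculated = 315 − 287.6 = 27.4 mOsm/kg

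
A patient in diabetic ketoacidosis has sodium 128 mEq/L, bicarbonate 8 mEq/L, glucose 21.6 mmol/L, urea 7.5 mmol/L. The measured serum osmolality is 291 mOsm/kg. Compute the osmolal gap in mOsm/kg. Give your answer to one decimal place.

5.9 mOsm/kg

Calculated osmolality = 2·Na + glucose + urea
= 2·128 + 21.6 + 7.5
= 256 + 21.60 + 7.50
= 285.1 mOsm/kg ≈ 285.1 mOsm/kg
Osmolar gap = measured − calculated = 291 − 285.1 = 5.9 mOsm/kg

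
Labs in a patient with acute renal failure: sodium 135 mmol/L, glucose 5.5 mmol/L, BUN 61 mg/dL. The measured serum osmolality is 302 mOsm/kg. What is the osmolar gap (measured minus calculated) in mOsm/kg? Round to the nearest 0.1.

4.7 mOsm/kg

Calculated osmolality = 2·Na + glucose + BUN/2.8
= 2·135 + 5.5 + 61/2.8
= 270 + 5.50 + 21.79
= 297.29 mOsm/kg ≈ 297.3 mOsm/kg
Osmolar gap = measured − calculated = 302 − 297.3 = 4.7 mOsm/kg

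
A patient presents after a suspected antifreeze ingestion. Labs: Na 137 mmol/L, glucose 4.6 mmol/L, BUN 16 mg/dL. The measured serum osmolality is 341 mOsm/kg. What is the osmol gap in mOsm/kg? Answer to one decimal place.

Calculated osmolality = 2·Na + glucose + BUN/2.8
= 2·137 + 4.6 + 16/2.8
= 274 + 4.60 + 5.71
= 284.31 mOsm/kg ≈ 284.3 mOsm/kg
Osmolar gap = measured − calculated = 341 − 284.3 = 56.7 mOsm/kg

56.7 mOsm/kg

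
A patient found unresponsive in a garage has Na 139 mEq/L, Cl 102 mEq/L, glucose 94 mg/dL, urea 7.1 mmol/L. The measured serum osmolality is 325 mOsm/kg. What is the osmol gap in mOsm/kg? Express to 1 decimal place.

34.7 mOsm/kg

Calculated osmolality = 2·Na + glucose/18 + urea
= 2·139 + 94/18 + 7.1
= 278 + 5.22 + 7.10
= 290.32 mOsm/kg ≈ 290.3 mOsm/kg
Osmolar gap = measured − calculated = 325 − 290.3 = 34.7 mOsm/kg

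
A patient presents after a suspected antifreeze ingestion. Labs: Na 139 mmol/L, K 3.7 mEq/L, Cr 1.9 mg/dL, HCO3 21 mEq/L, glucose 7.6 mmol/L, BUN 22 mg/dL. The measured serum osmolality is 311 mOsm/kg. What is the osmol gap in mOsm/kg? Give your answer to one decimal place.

17.5 mOsm/kg

Calculated osmolality = 2·Na + glucose + BUN/2.8
= 2·139 + 7.6 + 22/2.8
= 278 + 7.60 + 7.86
= 293.46 mOsm/kg ≈ 293.5 mOsm/kg
Osmolar gap = measured − calculated = 311 − 293.5 = 17.5 mOsm/kg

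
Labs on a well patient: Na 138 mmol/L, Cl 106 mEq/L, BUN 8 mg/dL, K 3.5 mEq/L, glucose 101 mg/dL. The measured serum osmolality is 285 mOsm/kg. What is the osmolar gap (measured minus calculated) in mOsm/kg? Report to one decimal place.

0.5 mOsm/kg

Calculated osmolality = 2·Na + glucose/18 + BUN/2.8
= 2·138 + 101/18 + 8/2.8
= 276 + 5.61 + 2.86
= 284.47 mOsm/kg ≈ 284.5 mOsm/kg
Osmolar gap = measured − calculated = 285 − 284.5 = 0.5 mOsm/kg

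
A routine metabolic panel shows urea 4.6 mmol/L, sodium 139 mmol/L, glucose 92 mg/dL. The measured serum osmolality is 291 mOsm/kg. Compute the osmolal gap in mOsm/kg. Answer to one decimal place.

Calculated osmolality = 2·Na + glucose/18 + urea
= 2·139 + 92/18 + 4.6
= 278 + 5.11 + 4.60
= 287.71 mOsm/kg ≈ 287.7 mOsm/kg
Osmolar gap = measured − calculated = 291 − 287.7 = 3.3 mOsm/kg

3.3 mOsm/kg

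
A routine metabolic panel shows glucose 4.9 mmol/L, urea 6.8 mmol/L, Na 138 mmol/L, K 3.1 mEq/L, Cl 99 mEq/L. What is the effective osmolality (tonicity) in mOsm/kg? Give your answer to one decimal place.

Effective osmolality excludes urea (freely permeant across cell membranes):
2·Na + glucose
= 2·138 + 4.9
= 276 + 4.9
= 280.9 mOsm/kg

280.9 mOsm/kg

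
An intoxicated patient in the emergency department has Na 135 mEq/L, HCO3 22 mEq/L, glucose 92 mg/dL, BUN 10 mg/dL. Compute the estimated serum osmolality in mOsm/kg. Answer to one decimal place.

Calculated osmolality = 2·Na + glucose/18 + BUN/2.8
= 2·135 + 92/18 + 10/2.8
= 270 + 5.11 + 3.57
= 278.68 mOsm/kg

278.7 mOsm/kg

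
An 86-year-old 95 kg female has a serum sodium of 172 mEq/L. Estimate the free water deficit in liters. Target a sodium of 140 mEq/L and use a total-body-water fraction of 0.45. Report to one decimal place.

9.8 L

TBW = 0.45 · 95 = 42.75 L
Free water deficit = TBW · (Na/140 − 1)
= 42.75 · (172/140 − 1)
= 42.75 · 0.2286
= 9.77 L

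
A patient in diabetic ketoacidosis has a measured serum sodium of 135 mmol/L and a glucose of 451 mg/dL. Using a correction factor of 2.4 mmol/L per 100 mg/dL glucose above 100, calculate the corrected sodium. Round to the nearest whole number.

143 mmol/L

Corrected Na = measured Na + 2.4 · (glucose − 100)/100
= 135 + 2.4 · (451 − 100)/100
= 135 + 8.4
= 143.4 mmol/L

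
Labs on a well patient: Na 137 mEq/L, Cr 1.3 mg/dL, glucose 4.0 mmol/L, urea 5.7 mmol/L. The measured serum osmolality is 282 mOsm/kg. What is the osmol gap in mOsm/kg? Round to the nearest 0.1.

-1.7 mOsm/kg

Calculated osmolality = 2·Na + glucose + urea
= 2·137 + 4 + 5.7
= 274 + 4 + 5.70
= 283.7 mOsm/kg ≈ 283.7 mOsm/kg
Osmolar gap = measured − calculated = 282 − 283.7 = -1.7 mOsm/kg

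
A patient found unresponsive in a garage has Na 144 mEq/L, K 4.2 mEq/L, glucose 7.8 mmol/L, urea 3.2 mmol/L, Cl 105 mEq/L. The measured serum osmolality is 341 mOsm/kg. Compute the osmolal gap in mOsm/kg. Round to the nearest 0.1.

42.0 mOsm/kg

Calculated osmolality = 2·Na + glucose + urea
= 2·144 + 7.8 + 3.2
= 288 + 7.80 + 3.20
= 299 mOsm/kg ≈ 299.0 mOsm/kg
Osmolar gap = measured − calculated = 341 − 299.0 = 42.0 mOsm/kg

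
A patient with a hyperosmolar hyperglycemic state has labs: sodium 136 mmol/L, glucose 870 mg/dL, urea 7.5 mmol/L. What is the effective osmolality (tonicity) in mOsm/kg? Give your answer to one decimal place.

320.3 mOsm/kg

Effective osmolality excludes urea (freely permeant across cell membranes):
2·Na + glucose/18
= 2·136 + 870/18
= 272 + 48.33
= 320.33 mOsm/kg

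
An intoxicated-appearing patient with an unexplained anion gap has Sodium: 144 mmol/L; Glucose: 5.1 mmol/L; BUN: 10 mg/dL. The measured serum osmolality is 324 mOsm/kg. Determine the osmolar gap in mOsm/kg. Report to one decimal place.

Calculated osmolality = 2·Na + glucose + BUN/2.8
= 2·144 + 5.1 + 10/2.8
= 288 + 5.10 + 3.57
= 296.67 mOsm/kg ≈ 296.7 mOsm/kg
Osmolar gap = measured − calculated = 324 − 296.7 = 27.3 mOsm/kg

27.3 mOsm/kg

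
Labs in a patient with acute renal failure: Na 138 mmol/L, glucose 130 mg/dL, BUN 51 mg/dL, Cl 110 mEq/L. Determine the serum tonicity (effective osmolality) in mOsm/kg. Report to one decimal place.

283.2 mOsm/kg

Effective osmolality excludes urea (freely permeant across cell membranes):
2·Na + glucose/18
= 2·138 + 130/18
= 276 + 7.22
= 283.22 mOsm/kg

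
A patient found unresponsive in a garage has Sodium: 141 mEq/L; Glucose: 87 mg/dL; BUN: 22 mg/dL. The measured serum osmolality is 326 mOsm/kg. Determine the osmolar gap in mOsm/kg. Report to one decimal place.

Calculated osmolality = 2·Na + glucose/18 + BUN/2.8
= 2·141 + 87/18 + 22/2.8
= 282 + 4.83 + 7.86
= 294.69 mOsm/kg ≈ 294.7 mOsm/kg
Osmolar gap = measured − calculated = 326 − 294.7 = 31.3 mOsm/kg

31.3 mOsm/kg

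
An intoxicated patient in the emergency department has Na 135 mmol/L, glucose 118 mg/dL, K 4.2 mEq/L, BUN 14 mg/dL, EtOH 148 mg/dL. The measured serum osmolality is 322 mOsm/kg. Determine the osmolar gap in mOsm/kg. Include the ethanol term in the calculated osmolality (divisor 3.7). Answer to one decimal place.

Calculated osmolality = 2·Na + glucose/18 + BUN/2.8 + ethanol/3.7
= 2·135 + 118/18 + 14/2.8 + 148/3.7
= 270 + 6.56 + 5 + 40
= 321.56 mOsm/kg ≈ 321.6 mOsm/kg
Osmolar gap = measured − calculated = 322 − 321.6 = 0.4 mOsm/kg

0.4 mOsm/kg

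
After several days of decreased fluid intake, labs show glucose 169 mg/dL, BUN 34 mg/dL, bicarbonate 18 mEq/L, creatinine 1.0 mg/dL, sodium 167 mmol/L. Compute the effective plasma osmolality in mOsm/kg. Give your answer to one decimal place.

343.4 mOsm/kg

Effective osmolality excludes urea (freely permeant across cell membranes):
2·Na + glucose/18
= 2·167 + 169/18
= 334 + 9.39
= 343.39 mOsm/kg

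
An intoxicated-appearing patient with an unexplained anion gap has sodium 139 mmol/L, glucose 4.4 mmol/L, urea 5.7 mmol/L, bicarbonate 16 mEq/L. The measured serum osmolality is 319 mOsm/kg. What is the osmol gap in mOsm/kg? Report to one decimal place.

Calculated osmolality = 2·Na + glucose + urea
= 2·139 + 4.4 + 5.7
= 278 + 4.40 + 5.70
= 288.1 mOsm/kg ≈ 288.1 mOsm/kg
Osmolar gap = measured − calculated = 319 − 288.1 = 30.9 mOsm/kg

30.9 mOsm/kg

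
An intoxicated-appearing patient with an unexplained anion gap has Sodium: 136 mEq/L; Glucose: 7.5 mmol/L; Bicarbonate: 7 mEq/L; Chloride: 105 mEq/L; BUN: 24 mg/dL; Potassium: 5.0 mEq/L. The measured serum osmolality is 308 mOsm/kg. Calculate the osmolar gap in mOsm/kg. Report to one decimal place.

19.9 mOsm/kg

Calculated osmolality = 2·Na + glucose + BUN/2.8
= 2·136 + 7.5 + 24/2.8
= 272 + 7.50 + 8.57
= 288.07 mOsm/kg ≈ 288.1 mOsm/kg
Osmolar gap = measured − calculated = 308 − 288.1 = 19.9 mOsm/kg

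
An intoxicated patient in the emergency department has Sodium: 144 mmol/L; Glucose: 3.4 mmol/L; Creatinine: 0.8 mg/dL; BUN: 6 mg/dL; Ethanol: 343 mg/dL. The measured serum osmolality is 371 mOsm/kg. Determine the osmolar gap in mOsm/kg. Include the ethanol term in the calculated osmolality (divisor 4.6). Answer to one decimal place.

Calculated osmolality = 2·Na + glucose + BUN/2.8 + ethanol/4.6
= 2·144 + 3.4 + 6/2.8 + 343/4.6
= 288 + 3.40 + 2.14 + 74.57
= 368.11 mOsm/kg ≈ 368.1 mOsm/kg
Osmolar gap = measured − calculated = 371 − 368.1 = 2.9 mOsm/kg

2.9 mOsm/kg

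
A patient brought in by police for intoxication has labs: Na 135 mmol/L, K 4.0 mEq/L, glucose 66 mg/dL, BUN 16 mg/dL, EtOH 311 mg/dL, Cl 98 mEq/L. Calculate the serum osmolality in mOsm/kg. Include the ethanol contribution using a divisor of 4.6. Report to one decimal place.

347.0 mOsm/kg

Calculated osmolality = 2·Na + glucose/18 + BUN/2.8 + ethanol/4.6
= 2·135 + 66/18 + 16/2.8 + 311/4.6
= 270 + 3.67 + 5.71 + 67.61
= 346.99 mOsm/kg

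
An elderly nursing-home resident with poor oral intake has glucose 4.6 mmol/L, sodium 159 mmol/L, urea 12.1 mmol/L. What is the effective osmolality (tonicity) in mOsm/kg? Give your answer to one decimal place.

322.6 mOsm/kg

Effective osmolality excludes urea (freely permeant across cell membranes):
2·Na + glucose
= 2·159 + 4.6
= 318 + 4.6
= 322.6 mOsm/kg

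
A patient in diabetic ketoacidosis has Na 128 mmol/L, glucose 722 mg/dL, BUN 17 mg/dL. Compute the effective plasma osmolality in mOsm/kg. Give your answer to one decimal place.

296.1 mOsm/kg

Effective osmolality excludes urea (freely permeant across cell membranes):
2·Na + glucose/18
= 2·128 + 722/18
= 256 + 40.11
= 296.11 mOsm/kg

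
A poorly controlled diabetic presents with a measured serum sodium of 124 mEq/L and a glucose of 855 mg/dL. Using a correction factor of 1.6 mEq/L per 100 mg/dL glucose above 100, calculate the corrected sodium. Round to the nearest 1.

136 mEq/L

Corrected Na = measured Na + 1.6 · (glucose − 100)/100
= 124 + 1.6 · (855 − 100)/100
= 124 + 12.1
= 136.1 mEq/L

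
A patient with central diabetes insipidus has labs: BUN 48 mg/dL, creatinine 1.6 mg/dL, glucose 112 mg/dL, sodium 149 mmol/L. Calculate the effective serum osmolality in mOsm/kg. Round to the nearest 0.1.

Effective osmolality excludes urea (freely permeant across cell membranes):
2·Na + glucose/18
= 2·149 + 112/18
= 298 + 6.22
= 304.22 mOsm/kg

304.2 mOsm/kg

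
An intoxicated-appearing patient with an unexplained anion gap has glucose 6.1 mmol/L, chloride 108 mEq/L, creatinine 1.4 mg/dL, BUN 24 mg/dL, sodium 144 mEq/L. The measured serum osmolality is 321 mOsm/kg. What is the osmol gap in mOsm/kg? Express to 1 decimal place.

Calculated osmolality = 2·Na + glucose + BUN/2.8
= 2·144 + 6.1 + 24/2.8
= 288 + 6.10 + 8.57
= 302.67 mOsm/kg ≈ 302.7 mOsm/kg
Osmolar gap = measured − calculated = 321 − 302.7 = 18.3 mOsm/kg

18.3 mOsm/kg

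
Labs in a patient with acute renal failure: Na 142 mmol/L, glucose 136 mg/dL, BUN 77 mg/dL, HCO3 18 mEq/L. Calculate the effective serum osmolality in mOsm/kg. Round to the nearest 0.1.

Effective osmolality excludes urea (freely permeant across cell membranes):
2·Na + glucose/18
= 2·142 + 136/18
= 284 + 7.56
= 291.56 mOsm/kg

291.6 mOsm/kg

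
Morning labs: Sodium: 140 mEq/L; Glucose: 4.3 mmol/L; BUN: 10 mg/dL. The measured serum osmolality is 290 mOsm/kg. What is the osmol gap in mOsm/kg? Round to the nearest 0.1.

Calculated osmolality = 2·Na + glucose + BUN/2.8
= 2·140 + 4.3 + 10/2.8
= 280 + 4.30 + 3.57
= 287.87 mOsm/kg ≈ 287.9 mOsm/kg
Osmolar gap = measured − calculated = 290 − 287.9 = 2.1 mOsm/kg

2.1 mOsm/kg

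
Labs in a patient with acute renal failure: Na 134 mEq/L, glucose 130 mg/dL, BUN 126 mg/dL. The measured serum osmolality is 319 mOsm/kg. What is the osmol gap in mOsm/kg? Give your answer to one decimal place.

Calculated osmolality = 2·Na + glucose/18 + BUN/2.8
= 2·134 + 130/18 + 126/2.8
= 268 + 7.22 + 45
= 320.22 mOsm/kg ≈ 320.2 mOsm/kg
Osmolar gap = measured − calculated = 319 − 320.2 = -1.2 mOsm/kg

-1.2 mOsm/kg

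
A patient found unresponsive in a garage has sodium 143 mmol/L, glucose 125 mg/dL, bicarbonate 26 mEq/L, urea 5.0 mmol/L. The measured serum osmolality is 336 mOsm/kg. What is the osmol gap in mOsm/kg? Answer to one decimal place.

38.1 mOsm/kg

Calculated osmolality = 2·Na + glucose/18 + urea
= 2·143 + 125/18 + 5
= 286 + 6.94 + 5
= 297.94 mOsm/kg ≈ 297.9 mOsm/kg
Osmolar gap = measured − calculated = 336 − 297.9 = 38.1 mOsm/kg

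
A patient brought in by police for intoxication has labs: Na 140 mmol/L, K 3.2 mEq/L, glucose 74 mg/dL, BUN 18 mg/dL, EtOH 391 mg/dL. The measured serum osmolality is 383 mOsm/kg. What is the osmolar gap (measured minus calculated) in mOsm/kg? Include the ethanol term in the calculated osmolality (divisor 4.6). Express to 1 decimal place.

Calculated osmolality = 2·Na + glucose/18 + BUN/2.8 + ethanol/4.6
= 2·140 + 74/18 + 18/2.8 + 391/4.6
= 280 + 4.11 + 6.43 + 85
= 375.54 mOsm/kg ≈ 375.5 mOsm/kg
Osmolar gap = measured − calculated = 383 − 375.5 = 7.5 mOsm/kg

7.5 mOsm/kg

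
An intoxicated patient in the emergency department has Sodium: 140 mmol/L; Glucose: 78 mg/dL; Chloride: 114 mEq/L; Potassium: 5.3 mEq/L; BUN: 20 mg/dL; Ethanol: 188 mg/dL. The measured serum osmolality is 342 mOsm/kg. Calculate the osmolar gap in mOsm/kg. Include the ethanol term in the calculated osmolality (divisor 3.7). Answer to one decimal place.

Calculated osmolality = 2·Na + glucose/18 + BUN/2.8 + ethanol/3.7
= 2·140 + 78/18 + 20/2.8 + 188/3.7
= 280 + 4.33 + 7.14 + 50.81
= 342.28 mOsm/kg ≈ 342.3 mOsm/kg
Osmolar gap = measured − calculated = 342 − 342.3 = -0.3 mOsm/kg

-0.3 mOsm/kg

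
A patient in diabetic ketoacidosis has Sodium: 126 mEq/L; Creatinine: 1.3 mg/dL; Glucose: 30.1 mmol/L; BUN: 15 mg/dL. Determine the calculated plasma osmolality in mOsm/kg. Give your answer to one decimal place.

287.5 mOsm/kg

Calculated osmolality = 2·Na + glucose + BUN/2.8
= 2·126 + 30.1 + 15/2.8
= 252 + 30.10 + 5.36
= 287.46 mOsm/kg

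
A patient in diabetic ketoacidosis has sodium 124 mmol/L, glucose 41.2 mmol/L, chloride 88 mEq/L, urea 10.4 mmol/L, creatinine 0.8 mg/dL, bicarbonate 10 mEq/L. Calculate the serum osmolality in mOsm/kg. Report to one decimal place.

Calculated osmolality = 2·Na + glucose + urea
= 2·124 + 41.2 + 10.4
= 248 + 41.20 + 10.40
= 299.6 mOsm/kg

299.6 mOsm/kg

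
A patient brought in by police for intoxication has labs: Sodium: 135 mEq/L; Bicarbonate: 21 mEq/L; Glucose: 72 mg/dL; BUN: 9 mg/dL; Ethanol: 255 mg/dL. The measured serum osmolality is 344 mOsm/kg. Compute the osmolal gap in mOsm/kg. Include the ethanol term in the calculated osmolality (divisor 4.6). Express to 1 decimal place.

11.4 mOsm/kg

Calculated osmolality = 2·Na + glucose/18 + BUN/2.8 + ethanol/4.6
= 2·135 + 72/18 + 9/2.8 + 255/4.6
= 270 + 4 + 3.21 + 55.43
= 332.64 mOsm/kg ≈ 332.6 mOsm/kg
Osmolar gap = measured − calculated = 344 − 332.6 = 11.4 mOsm/kg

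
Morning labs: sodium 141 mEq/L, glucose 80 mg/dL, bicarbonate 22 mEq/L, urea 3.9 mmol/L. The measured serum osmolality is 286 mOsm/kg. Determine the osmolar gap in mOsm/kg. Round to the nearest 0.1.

-4.3 mOsm/kg

Calculated osmolality = 2·Na + glucose/18 + urea
= 2·141 + 80/18 + 3.9
= 282 + 4.44 + 3.90
= 290.34 mOsm/kg ≈ 290.3 mOsm/kg
Osmolar gap = measured − calculated = 286 − 290.3 = -4.3 mOsm/kg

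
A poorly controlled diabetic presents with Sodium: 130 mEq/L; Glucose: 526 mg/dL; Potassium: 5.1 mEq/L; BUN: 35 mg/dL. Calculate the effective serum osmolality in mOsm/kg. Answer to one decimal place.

289.2 mOsm/kg

Effective osmolality excludes urea (freely permeant across cell membranes):
2·Na + glucose/18
= 2·130 + 526/18
= 260 + 29.22
= 289.22 mOsm/kg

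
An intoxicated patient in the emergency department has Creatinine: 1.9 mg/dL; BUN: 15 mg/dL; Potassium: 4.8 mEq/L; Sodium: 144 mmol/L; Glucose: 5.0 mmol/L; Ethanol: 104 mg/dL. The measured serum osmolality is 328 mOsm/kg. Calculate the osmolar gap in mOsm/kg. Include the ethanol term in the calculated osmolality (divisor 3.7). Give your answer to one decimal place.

Calculated osmolality = 2·Na + glucose + BUN/2.8 + ethanol/3.7
= 2·144 + 5 + 15/2.8 + 104/3.7
= 288 + 5 + 5.36 + 28.11
= 326.47 mOsm/kg ≈ 326.5 mOsm/kg
Osmolar gap = measured − calculated = 328 − 326.5 = 1.5 mOsm/kg

1.5 mOsm/kg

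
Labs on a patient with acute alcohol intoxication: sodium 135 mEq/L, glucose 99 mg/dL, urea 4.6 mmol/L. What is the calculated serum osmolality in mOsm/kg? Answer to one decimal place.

Calculated osmolality = 2·Na + glucose/18 + urea
= 2·135 + 99/18 + 4.6
= 270 + 5.50 + 4.60
= 280.1 mOsm/kg

280.1 mOsm/kg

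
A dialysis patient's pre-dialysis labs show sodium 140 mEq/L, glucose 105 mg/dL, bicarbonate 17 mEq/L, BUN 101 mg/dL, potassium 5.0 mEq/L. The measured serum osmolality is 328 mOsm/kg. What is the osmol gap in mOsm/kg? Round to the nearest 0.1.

6.1 mOsm/kg

Calculated osmolality = 2·Na + glucose/18 + BUN/2.8
= 2·140 + 105/18 + 101/2.8
= 280 + 5.83 + 36.07
= 321.9 mOsm/kg ≈ 321.9 mOsm/kg
Osmolar gap = measured − calculated = 328 − 321.9 = 6.1 mOsm/kg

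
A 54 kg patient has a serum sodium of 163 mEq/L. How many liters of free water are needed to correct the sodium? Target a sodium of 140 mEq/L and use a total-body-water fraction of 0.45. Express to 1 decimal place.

TBW = 0.45 · 54 = 24.3 L
Free water deficit = TBW · (Na/140 − 1)
= 24.3 · (163/140 − 1)
= 24.3 · 0.1643
= 3.99 L

4.0 L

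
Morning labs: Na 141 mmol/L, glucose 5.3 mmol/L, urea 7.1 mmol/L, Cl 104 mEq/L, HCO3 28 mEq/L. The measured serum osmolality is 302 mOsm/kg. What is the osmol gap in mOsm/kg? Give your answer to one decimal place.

7.6 mOsm/kg

Calculated osmolality = 2·Na + glucose + urea
= 2·141 + 5.3 + 7.1
= 282 + 5.30 + 7.10
= 294.4 mOsm/kg ≈ 294.4 mOsm/kg
Osmolar gap = measured − calculated = 302 − 294.4 = 7.6 mOsm/kg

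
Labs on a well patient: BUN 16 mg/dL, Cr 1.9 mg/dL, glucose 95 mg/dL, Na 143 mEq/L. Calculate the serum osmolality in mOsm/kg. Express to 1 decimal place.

Calculated osmolality = 2·Na + glucose/18 + BUN/2.8
= 2·143 + 95/18 + 16/2.8
= 286 + 5.28 + 5.71
= 296.99 mOsm/kg

297.0 mOsm/kg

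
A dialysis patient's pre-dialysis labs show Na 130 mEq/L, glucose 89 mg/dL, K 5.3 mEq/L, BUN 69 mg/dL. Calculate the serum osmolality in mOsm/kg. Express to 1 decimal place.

289.6 mOsm/kg

Calculated osmolality = 2·Na + glucose/18 + BUN/2.8
= 2·130 + 89/18 + 69/2.8
= 260 + 4.94 + 24.64
= 289.58 mOsm/kg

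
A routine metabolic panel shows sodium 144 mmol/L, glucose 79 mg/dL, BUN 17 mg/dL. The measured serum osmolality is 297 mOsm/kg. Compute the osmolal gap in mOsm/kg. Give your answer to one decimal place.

-1.5 mOsm/kg

Calculated osmolality = 2·Na + glucose/18 + BUN/2.8
= 2·144 + 79/18 + 17/2.8
= 288 + 4.39 + 6.07
= 298.46 mOsm/kg ≈ 298.5 mOsm/kg
Osmolar gap = measured − calculated = 297 − 298.5 = -1.5 mOsm/kg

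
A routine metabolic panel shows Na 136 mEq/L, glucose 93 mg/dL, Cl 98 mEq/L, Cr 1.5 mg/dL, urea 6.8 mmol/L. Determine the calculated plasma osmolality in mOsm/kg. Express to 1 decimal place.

Calculated osmolality = 2·Na + glucose/18 + urea
= 2·136 + 93/18 + 6.8
= 272 + 5.17 + 6.80
= 283.97 mOsm/kg

284.0 mOsm/kg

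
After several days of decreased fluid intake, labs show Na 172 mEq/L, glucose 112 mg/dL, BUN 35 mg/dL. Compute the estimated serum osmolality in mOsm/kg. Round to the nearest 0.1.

362.7 mOsm/kg

Calculated osmolality = 2·Na + glucose/18 + BUN/2.8
= 2·172 + 112/18 + 35/2.8
= 344 + 6.22 + 12.50
= 362.72 mOsm/kg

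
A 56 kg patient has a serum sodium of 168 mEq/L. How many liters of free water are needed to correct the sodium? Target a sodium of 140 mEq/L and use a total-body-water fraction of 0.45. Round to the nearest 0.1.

TBW = 0.45 · 56 = 25.2 L
Free water deficit = TBW · (Na/140 − 1)
= 25.2 · (168/140 − 1)
= 25.2 · 0.2
= 5.04 L

5.0 L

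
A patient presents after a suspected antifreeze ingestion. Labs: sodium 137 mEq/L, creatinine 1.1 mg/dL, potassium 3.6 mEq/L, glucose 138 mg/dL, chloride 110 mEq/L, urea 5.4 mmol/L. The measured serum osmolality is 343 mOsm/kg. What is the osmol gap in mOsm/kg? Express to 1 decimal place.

55.9 mOsm/kg

Calculated osmolality = 2·Na + glucose/18 + urea
= 2·137 + 138/18 + 5.4
= 274 + 7.67 + 5.40
= 287.07 mOsm/kg ≈ 287.1 mOsm/kg
Osmolar gap = measured − calculated = 343 − 287.1 = 55.9 mOsm/kg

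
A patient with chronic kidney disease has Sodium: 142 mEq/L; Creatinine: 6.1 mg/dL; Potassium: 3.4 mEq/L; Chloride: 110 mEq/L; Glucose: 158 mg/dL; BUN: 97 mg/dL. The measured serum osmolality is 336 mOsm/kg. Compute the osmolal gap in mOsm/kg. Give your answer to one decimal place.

8.6 mOsm/kg

Calculated osmolality = 2·Na + glucose/18 + BUN/2.8
= 2·142 + 158/18 + 97/2.8
= 284 + 8.78 + 34.64
= 327.42 mOsm/kg ≈ 327.4 mOsm/kg
Osmolar gap = measured − calculated = 336 − 327.4 = 8.6 mOsm/kg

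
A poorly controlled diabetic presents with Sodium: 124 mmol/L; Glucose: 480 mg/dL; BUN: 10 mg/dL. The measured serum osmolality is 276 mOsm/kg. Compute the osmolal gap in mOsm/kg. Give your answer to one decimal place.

-2.2 mOsm/kg

Calculated osmolality = 2·Na + glucose/18 + BUN/2.8
= 2·124 + 480/18 + 10/2.8
= 248 + 26.67 + 3.57
= 278.24 mOsm/kg ≈ 278.2 mOsm/kg
Osmolar gap = measured − calculated = 276 − 278.2 = -2.2 mOsm/kg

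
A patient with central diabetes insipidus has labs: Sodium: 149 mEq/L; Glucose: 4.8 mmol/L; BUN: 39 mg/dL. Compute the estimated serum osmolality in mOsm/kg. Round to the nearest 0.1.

316.7 mOsm/kg

Calculated osmolality = 2·Na + glucose + BUN/2.8
= 2·149 + 4.8 + 39/2.8
= 298 + 4.80 + 13.93
= 316.73 mOsm/kg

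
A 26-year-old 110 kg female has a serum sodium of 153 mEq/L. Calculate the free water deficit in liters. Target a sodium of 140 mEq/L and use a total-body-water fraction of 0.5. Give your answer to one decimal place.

TBW = 0.5 · 110 = 55 L
Free water deficit = TBW · (Na/140 − 1)
= 55 · (153/140 − 1)
= 55 · 0.0929
= 5.11 L

5.1 L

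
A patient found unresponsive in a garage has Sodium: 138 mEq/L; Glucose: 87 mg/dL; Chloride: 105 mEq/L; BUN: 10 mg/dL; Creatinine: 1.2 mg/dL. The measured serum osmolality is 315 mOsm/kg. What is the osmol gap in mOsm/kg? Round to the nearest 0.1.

Calculated osmolality = 2·Na + glucose/18 + BUN/2.8
= 2·138 + 87/18 + 10/2.8
= 276 + 4.83 + 3.57
= 284.4 mOsm/kg ≈ 284.4 mOsm/kg
Osmolar gap = measured − calculated = 315 − 284.4 = 30.6 mOsm/kg

30.6 mOsm/kg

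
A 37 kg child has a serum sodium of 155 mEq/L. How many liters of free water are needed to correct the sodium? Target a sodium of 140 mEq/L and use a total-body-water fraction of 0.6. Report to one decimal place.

2.4 L

TBW = 0.6 · 37 = 22.2 L
Free water deficit = TBW · (Na/140 − 1)
= 22.2 · (155/140 − 1)
= 22.2 · 0.1071
= 2.38 L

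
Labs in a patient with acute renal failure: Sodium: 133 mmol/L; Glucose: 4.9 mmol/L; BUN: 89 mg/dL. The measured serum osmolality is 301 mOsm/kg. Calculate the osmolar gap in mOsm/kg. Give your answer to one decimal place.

Calculated osmolality = 2·Na + glucose + BUN/2.8
= 2·133 + 4.9 + 89/2.8
= 266 + 4.90 + 31.79
= 302.69 mOsm/kg ≈ 302.7 mOsm/kg
Osmolar gap = measured − calculated = 301 − 302.7 = -1.7 mOsm/kg

-1.7 mOsm/kg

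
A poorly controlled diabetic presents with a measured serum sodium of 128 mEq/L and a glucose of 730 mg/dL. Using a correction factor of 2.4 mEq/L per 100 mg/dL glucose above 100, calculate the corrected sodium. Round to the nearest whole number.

143 mEq/L

Corrected Na = measured Na + 2.4 · (glucose − 100)/100
= 128 + 2.4 · (730 − 100)/100
= 128 + 15.1
= 143.1 mEq/L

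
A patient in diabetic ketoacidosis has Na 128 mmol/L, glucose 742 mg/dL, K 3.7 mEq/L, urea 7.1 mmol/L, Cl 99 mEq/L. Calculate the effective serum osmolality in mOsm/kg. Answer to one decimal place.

297.2 mOsm/kg

Effective osmolality excludes urea (freely permeant across cell membranes):
2·Na + glucose/18
= 2·128 + 742/18
= 256 + 41.22
= 297.22 mOsm/kg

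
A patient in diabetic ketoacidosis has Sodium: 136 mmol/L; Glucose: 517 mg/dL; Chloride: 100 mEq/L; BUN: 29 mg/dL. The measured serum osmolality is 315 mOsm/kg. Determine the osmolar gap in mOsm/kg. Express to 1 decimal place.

Calculated osmolality = 2·Na + glucose/18 + BUN/2.8
= 2·136 + 517/18 + 29/2.8
= 272 + 28.72 + 10.36
= 311.08 mOsm/kg ≈ 311.1 mOsm/kg
Osmolar gap = measured − calculated = 315 − 311.1 = 3.9 mOsm/kg

3.9 mOsm/kg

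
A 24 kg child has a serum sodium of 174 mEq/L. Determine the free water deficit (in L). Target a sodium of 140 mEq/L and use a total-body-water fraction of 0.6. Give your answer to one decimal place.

3.5 L

TBW = 0.6 · 24 = 14.4 L
Free water deficit = TBW · (Na/140 − 1)
= 14.4 · (174/140 − 1)
= 14.4 · 0.2429
= 3.5 L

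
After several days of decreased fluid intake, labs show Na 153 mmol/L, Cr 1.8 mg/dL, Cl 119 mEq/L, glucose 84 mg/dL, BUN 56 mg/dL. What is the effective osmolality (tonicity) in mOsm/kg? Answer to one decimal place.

310.7 mOsm/kg

Effective osmolality excludes urea (freely permeant across cell membranes):
2·Na + glucose/18
= 2·153 + 84/18
= 306 + 4.67
= 310.67 mOsm/kg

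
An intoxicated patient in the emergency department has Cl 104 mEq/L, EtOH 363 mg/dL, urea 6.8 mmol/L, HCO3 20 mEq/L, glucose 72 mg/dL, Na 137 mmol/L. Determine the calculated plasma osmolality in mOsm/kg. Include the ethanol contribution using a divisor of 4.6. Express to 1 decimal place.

Calculated osmolality = 2·Na + glucose/18 + urea + ethanol/4.6
= 2·137 + 72/18 + 6.8 + 363/4.6
= 274 + 4 + 6.80 + 78.91
= 363.71 mOsm/kg

363.7 mOsm/kg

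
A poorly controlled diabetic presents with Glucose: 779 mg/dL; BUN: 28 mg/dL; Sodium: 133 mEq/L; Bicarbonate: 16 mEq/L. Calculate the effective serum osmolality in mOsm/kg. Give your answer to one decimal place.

Effective osmolality excludes urea (freely permeant across cell membranes):
2·Na + glucose/18
= 2·133 + 779/18
= 266 + 43.28
= 309.28 mOsm/kg

309.3 mOsm/kg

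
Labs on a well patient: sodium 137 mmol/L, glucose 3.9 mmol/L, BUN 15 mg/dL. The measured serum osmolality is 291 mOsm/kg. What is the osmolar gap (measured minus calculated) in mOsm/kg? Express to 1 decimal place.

Calculated osmolality = 2·Na + glucose + BUN/2.8
= 2·137 + 3.9 + 15/2.8
= 274 + 3.90 + 5.36
= 283.26 mOsm/kg ≈ 283.3 mOsm/kg
Osmolar gap = measured − calculated = 291 − 283.3 = 7.7 mOsm/kg

7.7 mOsm/kg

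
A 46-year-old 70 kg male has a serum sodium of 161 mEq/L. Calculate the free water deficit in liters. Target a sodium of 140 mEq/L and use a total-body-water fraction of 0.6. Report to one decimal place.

6.3 L

TBW = 0.6 · 70 = 42 L
Free water deficit = TBW · (Na/140 − 1)
= 42 · (161/140 − 1)
= 42 · 0.15
= 6.3 L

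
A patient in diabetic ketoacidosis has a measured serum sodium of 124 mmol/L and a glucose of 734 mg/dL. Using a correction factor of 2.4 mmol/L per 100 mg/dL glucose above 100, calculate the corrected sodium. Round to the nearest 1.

139 mmol/L

Corrected Na = measured Na + 2.4 · (glucose − 100)/100
= 124 + 2.4 · (734 − 100)/100
= 124 + 15.2
= 139.2 mmol/L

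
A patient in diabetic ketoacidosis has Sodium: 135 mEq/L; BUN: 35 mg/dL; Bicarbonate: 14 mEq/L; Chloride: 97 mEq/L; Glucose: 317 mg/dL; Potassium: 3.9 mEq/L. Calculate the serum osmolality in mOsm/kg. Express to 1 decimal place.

300.1 mOsm/kg

Calculated osmolality = 2·Na + glucose/18 + BUN/2.8
= 2·135 + 317/18 + 35/2.8
= 270 + 17.61 + 12.50
= 300.11 mOsm/kg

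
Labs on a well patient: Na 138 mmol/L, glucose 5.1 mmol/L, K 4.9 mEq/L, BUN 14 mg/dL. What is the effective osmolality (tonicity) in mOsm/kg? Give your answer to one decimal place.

Effective osmolality excludes urea (freely permeant across cell membranes):
2·Na + glucose
= 2·138 + 5.1
= 276 + 5.1
= 281.1 mOsm/kg

281.1 mOsm/kg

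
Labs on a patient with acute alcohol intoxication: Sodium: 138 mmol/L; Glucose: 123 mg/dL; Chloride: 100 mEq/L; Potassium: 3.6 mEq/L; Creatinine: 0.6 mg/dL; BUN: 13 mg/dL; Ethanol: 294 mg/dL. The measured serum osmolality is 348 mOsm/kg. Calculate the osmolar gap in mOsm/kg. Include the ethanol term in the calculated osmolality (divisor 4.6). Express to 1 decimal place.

Calculated osmolality = 2·Na + glucose/18 + BUN/2.8 + ethanol/4.6
= 2·138 + 123/18 + 13/2.8 + 294/4.6
= 276 + 6.83 + 4.64 + 63.91
= 351.38 mOsm/kg ≈ 351.4 mOsm/kg
Osmolar gap = measured − calculated = 348 − 351.4 = -3.4 mOsm/kg

-3.4 mOsm/kg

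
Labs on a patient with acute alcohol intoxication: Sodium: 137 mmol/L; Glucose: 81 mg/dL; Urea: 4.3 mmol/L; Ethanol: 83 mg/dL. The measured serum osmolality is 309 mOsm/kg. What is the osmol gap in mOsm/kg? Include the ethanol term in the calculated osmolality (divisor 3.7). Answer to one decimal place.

3.8 mOsm/kg

Calculated osmolality = 2·Na + glucose/18 + urea + ethanol/3.7
= 2·137 + 81/18 + 4.3 + 83/3.7
= 274 + 4.50 + 4.30 + 22.43
= 305.23 mOsm/kg ≈ 305.2 mOsm/kg
Osmolar gap = measured − calculated = 309 − 305.2 = 3.8 mOsm/kg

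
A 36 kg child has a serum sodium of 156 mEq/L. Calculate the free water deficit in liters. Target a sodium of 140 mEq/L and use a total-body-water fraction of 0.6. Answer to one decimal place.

TBW = 0.6 · 36 = 21.6 L
Free water deficit = TBW · (Na/140 − 1)
= 21.6 · (156/140 − 1)
= 21.6 · 0.1143
= 2.47 L

2.5 L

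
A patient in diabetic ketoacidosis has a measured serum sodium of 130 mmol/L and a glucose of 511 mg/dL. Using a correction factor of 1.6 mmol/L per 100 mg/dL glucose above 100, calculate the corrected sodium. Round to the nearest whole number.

137 mmol/L

Corrected Na = measured Na + 1.6 · (glucose − 100)/100
= 130 + 1.6 · (511 − 100)/100
= 130 + 6.6
= 136.6 mmol/L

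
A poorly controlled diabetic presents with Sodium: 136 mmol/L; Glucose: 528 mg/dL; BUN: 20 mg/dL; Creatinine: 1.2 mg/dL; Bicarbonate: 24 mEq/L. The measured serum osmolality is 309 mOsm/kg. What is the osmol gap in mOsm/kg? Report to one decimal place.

Calculated osmolality = 2·Na + glucose/18 + BUN/2.8
= 2·136 + 528/18 + 20/2.8
= 272 + 29.33 + 7.14
= 308.47 mOsm/kg ≈ 308.5 mOsm/kg
Osmolar gap = measured − calculated = 309 − 308.5 = 0.5 mOsm/kg

0.5 mOsm/kg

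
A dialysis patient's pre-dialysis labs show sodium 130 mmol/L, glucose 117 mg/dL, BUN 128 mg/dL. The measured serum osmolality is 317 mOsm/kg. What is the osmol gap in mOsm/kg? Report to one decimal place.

4.8 mOsm/kg

Calculated osmolality = 2·Na + glucose/18 + BUN/2.8
= 2·130 + 117/18 + 128/2.8
= 260 + 6.50 + 45.71
= 312.21 mOsm/kg ≈ 312.2 mOsm/kg
Osmolar gap = measured − calculated = 317 − 312.2 = 4.8 mOsm/kg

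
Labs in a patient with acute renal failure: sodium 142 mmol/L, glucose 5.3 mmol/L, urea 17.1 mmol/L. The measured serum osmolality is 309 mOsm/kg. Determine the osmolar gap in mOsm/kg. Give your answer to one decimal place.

2.6 mOsm/kg

Calculated osmolality = 2·Na + glucose + urea
= 2·142 + 5.3 + 17.1
= 284 + 5.30 + 17.10
= 306.4 mOsm/kg ≈ 306.4 mOsm/kg
Osmolar gap = measured − calculated = 309 − 306.4 = 2.6 mOsm/kg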